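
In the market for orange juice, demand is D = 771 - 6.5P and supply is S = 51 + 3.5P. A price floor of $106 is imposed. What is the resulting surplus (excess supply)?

Equilibrium price would be P* = 72, so the floor at 106 binds.
At P = 106: D = 82, S = 422.
Surplus = 422 − 82 = 340.

Surplus = 340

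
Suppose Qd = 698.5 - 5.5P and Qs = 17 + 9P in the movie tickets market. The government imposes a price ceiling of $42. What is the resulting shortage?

Shortage = 72.5

Equilibrium price would be P* = 47, so the ceiling at 42 binds.
At P = 42: Qd = 698.5 − 5.5(42) = 467.5, Qs = 17 + 9(42) = 395.
Shortage = 467.5 − 395 = 72.5.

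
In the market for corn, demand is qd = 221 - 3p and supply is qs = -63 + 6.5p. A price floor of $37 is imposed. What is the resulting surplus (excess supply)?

Equilibrium price would be p* = 568/19, so the floor at 37 binds.
At p = 37: qd = 110, qs = 177.5.
Surplus = 177.5 − 110 = 67.5.

Surplus = 67.5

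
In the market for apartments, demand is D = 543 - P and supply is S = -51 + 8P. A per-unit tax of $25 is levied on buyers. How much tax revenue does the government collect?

Tax revenue = 102325/9

Pre-tax equilibrium: P* = 66, Q* = 477.
Tax on buyers shifts demand to D = 543 − 1(P + 25) = 518 - P.
518 - P = -51 + 8P gives seller price Ps = 569/9; buyers pay Pb = 569/9 + 25 = 794/9.
New quantity: Q = 543 − 1(794/9) = 4093/9.
Revenue = 25 × 4093/9 = 102325/9.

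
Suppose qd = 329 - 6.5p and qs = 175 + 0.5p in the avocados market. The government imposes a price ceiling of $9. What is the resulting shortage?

Equilibrium price would be p* = 22, so the ceiling at 9 binds.
At p = 9: qd = 329 − 6.5(9) = 270.5, qs = 175 + 0.5(9) = 179.5.
Shortage = 270.5 − 179.5 = 91.

Shortage = 91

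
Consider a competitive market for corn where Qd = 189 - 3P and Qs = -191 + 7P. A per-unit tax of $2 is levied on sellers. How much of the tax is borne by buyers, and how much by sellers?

Buyers bear $1.4, sellers bear $0.6

Pre-tax equilibrium: P* = 38, Q* = 75.
Tax on sellers shifts supply to Qs = -191 + 7(P − 2) = -205 + 7P.
189 - 3P = -205 + 7P gives buyer price Pb = 39.4; sellers receive Ps = 39.4 − 2 = 37.4.
New quantity: Q = 189 − 3(39.4) = 70.8.
Buyer burden = 39.4 − 38 = 1.4; seller burden = 38 − 37.4 = 0.6.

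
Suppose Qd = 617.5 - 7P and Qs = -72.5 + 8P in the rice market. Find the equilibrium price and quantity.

Set Qd = Qs: 617.5 - 7P = -72.5 + 8P.
690 = 15P, so P* = 46.
Q* = 617.5 − 7(46) = 295.5.

P* = 46, Q* = 295.5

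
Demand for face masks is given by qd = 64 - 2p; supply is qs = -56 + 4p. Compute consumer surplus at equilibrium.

Consumer surplus = 144

Equilibrium: 64 - 2p = -56 + 4p gives p* = 20, q* = 24.
Demand choke price (qd = 0): p = 32.
CS = ½(32 − 20)(24) = 144.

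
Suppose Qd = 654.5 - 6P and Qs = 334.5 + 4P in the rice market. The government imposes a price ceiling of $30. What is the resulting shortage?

Equilibrium price would be P* = 32, so the ceiling at 30 binds.
At P = 30: Qd = 654.5 − 6(30) = 474.5, Qs = 334.5 + 4(30) = 454.5.
Shortage = 474.5 − 454.5 = 20.

Shortage = 20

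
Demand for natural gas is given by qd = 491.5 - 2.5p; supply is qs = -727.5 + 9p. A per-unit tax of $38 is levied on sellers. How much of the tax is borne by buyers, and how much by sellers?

Buyers bear 684/23, sellers bear 190/23

Pre-tax equilibrium: p* = 106, q* = 226.5.
Tax on sellers shifts supply to qs = -727.5 + 9(p − 38) = -1069.5 + 9p.
491.5 - 2.5p = -1069.5 + 9p gives buyer price pb = 3122/23; sellers receive ps = 3122/23 − 38 = 2248/23.
New quantity: q = 491.5 − 2.5(3122/23) = 6999/46.
Buyer burden = 3122/23 − 106 = 684/23; seller burden = 106 − 2248/23 = 190/23.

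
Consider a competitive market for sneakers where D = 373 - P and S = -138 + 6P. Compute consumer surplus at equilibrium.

Consumer surplus = 45000

Equilibrium: 373 - P = -138 + 6P gives P* = 73, Q* = 300.
Demand choke price (D = 0): P = 373.
CS = ½(373 − 73)(300) = 45000.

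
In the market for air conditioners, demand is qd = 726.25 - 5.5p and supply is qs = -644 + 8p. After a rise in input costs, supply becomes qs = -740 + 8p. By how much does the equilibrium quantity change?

Original equilibrium: p* = 101.5, q* = 168.
New equilibrium: 726.25 - 5.5p = -740 + 8p, so 1466.25 = 13.5p and p' = 1955/18; q' = 726.25 − 5.5(1955/18) = 1160/9.
Change in quantity: 1160/9 − 168 = -352/9.

Δq = -352/9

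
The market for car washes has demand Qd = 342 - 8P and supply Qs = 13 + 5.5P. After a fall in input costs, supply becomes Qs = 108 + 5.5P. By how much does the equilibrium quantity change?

Original equilibrium: P* = 658/27, Q* = 3970/27.
New equilibrium: 342 - 8P = 108 + 5.5P, so 234 = 13.5P and P' = 52/3; Q' = 342 − 8(52/3) = 610/3.
Change in quantity: 610/3 − 3970/27 = 1520/27.

ΔQ = 1520/27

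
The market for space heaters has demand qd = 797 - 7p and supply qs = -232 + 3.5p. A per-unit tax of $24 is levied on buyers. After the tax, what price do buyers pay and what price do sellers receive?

Pre-tax equilibrium: p* = 98, q* = 111.
Tax on buyers shifts demand to qd = 797 − 7(p + 24) = 629 - 7p.
629 - 7p = -232 + 3.5p gives seller price ps = 82; buyers pay pb = 82 + 24 = 106.
New quantity: q = 797 − 7(106) = 55.

Buyers pay $106, sellers receive $82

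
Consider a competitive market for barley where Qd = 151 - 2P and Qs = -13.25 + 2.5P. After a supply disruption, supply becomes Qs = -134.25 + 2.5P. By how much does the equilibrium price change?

ΔP = 242/9

Original equilibrium: P* = 36.5, Q* = 78.
New equilibrium: 151 - 2P = -134.25 + 2.5P, so 285.25 = 4.5P and P' = 1141/18; Q' = 151 − 2(1141/18) = 218/9.
Change in price: 1141/18 − 36.5 = 242/9.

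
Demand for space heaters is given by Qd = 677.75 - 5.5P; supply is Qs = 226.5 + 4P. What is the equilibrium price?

Set Qd = Qs: 677.75 - 5.5P = 226.5 + 4P.
451.25 = 9.5P, so P* = 47.5.
Q* = 677.75 − 5.5(47.5) = 416.5.

P* = 47.5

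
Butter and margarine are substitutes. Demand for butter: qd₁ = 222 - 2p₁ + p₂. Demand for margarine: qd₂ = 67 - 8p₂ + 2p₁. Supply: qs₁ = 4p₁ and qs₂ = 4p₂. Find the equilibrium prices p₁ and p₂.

Market 1: 222 - 2p₁ + p₂ = 4p₁ → 6p₁ - p₂ = 222.
Market 2: 12p₂ - 2p₁ = 67.
Eliminating p₂: 12×(1) + 1×(2) gives 70p₁ = 2731, so p₁ = 2731/70.
Back-substitute into (2): p₂ = (67 + 2×2731/70) / 12 = 423/35.

p₁ = 2731/70, p₂ = 423/35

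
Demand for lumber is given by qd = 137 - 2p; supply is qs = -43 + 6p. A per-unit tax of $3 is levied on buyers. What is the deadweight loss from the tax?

Deadweight loss = 6.75

Pre-tax equilibrium: p* = 22.5, q* = 92.
Tax on buyers shifts demand to qd = 137 − 2(p + 3) = 131 - 2p.
131 - 2p = -43 + 6p gives seller price ps = 21.75; buyers pay pb = 21.75 + 3 = 24.75.
New quantity: q = 137 − 2(24.75) = 87.5.
DWL = ½ × 3 × (92 − 87.5) = 6.75.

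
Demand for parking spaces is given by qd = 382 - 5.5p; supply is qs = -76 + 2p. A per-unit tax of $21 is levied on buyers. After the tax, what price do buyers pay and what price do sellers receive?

Pre-tax equilibrium: p* = 916/15, q* = 692/15.
Tax on buyers shifts demand to qd = 382 − 5.5(p + 21) = 266.5 - 5.5p.
266.5 - 5.5p = -76 + 2p gives seller price ps = 137/3; buyers pay pb = 137/3 + 21 = 200/3.
New quantity: q = 382 − 5.5(200/3) = 46/3.

Buyers pay 200/3, sellers receive 137/3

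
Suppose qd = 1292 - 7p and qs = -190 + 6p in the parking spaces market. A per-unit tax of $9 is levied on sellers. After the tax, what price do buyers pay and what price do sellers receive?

Buyers pay 1536/13, sellers receive 1419/13

Pre-tax equilibrium: p* = 114, q* = 494.
Tax on sellers shifts supply to qs = -190 + 6(p − 9) = -244 + 6p.
1292 - 7p = -244 + 6p gives buyer price pb = 1536/13; sellers receive ps = 1536/13 − 9 = 1419/13.
New quantity: q = 1292 − 7(1536/13) = 6044/13.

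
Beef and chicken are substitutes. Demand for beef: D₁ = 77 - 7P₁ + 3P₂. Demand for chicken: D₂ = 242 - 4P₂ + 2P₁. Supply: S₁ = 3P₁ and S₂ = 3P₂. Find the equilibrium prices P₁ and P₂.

P₁ = 19.765625, P₂ = 40.21875

Market 1: 77 - 7P₁ + 3P₂ = 3P₁ → 10P₁ - 3P₂ = 77.
Market 2: 7P₂ - 2P₁ = 242.
Eliminating P₂: 7×(1) + 3×(2) gives 64P₁ = 1265, so P₁ = 19.765625.
Back-substitute into (2): P₂ = (242 + 2×19.765625) / 7 = 40.21875.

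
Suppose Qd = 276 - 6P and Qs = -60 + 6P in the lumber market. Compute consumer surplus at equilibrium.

Equilibrium: 276 - 6P = -60 + 6P gives P* = 28, Q* = 108.
Demand choke price (Qd = 0): P = 46.
CS = ½(46 − 28)(108) = 972.

Consumer surplus = 972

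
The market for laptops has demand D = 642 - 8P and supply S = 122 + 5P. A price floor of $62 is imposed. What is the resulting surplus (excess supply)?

Surplus = 286

Equilibrium price would be P* = 40, so the floor at 62 binds.
At P = 62: D = 146, S = 432.
Surplus = 432 − 146 = 286.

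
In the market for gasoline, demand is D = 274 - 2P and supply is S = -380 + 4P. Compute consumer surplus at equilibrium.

Consumer surplus = 784

Equilibrium: 274 - 2P = -380 + 4P gives P* = 109, Q* = 56.
Demand choke price (D = 0): P = 137.
CS = ½(137 − 109)(56) = 784.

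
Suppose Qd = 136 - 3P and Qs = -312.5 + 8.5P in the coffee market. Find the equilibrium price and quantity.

P* = 39, Q* = 19

Set Qd = Qs: 136 - 3P = -312.5 + 8.5P.
448.5 = 11.5P, so P* = 39.
Q* = 136 − 3(39) = 19.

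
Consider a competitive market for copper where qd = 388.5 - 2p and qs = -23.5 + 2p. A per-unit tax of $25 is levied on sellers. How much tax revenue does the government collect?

Pre-tax equilibrium: p* = 103, q* = 182.5.
Tax on sellers shifts supply to qs = -23.5 + 2(p − 25) = -73.5 + 2p.
388.5 - 2p = -73.5 + 2p gives buyer price pb = 115.5; sellers receive ps = 115.5 − 25 = 90.5.
New quantity: q = 388.5 − 2(115.5) = 157.5.
Revenue = 25 × 157.5 = 3937.5.

Tax revenue = 3937.5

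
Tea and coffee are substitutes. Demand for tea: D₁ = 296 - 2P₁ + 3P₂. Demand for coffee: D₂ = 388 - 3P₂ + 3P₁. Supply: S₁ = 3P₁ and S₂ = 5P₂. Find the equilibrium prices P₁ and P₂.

Market 1: 296 - 2P₁ + 3P₂ = 3P₁ → 5P₁ - 3P₂ = 296.
Market 2: 8P₂ - 3P₁ = 388.
Eliminating P₂: 8×(1) + 3×(2) gives 31P₁ = 3532, so P₁ = 3532/31.
Back-substitute into (2): P₂ = (388 + 3×3532/31) / 8 = 2828/31.

P₁ = 3532/31, P₂ = 2828/31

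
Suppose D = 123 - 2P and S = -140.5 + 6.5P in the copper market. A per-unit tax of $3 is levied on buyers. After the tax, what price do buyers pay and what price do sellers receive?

Buyers pay 566/17, sellers receive 515/17

Pre-tax equilibrium: P* = 31, Q* = 61.
Tax on buyers shifts demand to D = 123 − 2(P + 3) = 117 - 2P.
117 - 2P = -140.5 + 6.5P gives seller price Ps = 515/17; buyers pay Pb = 515/17 + 3 = 566/17.
New quantity: Q = 123 − 2(566/17) = 959/17.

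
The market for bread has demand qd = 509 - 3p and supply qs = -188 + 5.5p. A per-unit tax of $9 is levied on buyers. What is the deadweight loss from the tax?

Deadweight loss = 2673/34

Pre-tax equilibrium: p* = 82, q* = 263.
Tax on buyers shifts demand to qd = 509 − 3(p + 9) = 482 - 3p.
482 - 3p = -188 + 5.5p gives seller price ps = 1340/17; buyers pay pb = 1340/17 + 9 = 1493/17.
New quantity: q = 509 − 3(1493/17) = 4174/17.
DWL = ½ × 9 × (263 − 4174/17) = 2673/34.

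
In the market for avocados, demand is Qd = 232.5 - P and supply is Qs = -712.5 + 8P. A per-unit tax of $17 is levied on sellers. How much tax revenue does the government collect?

Pre-tax equilibrium: P* = 105, Q* = 127.5.
Tax on sellers shifts supply to Qs = -712.5 + 8(P − 17) = -848.5 + 8P.
232.5 - P = -848.5 + 8P gives buyer price Pb = 1081/9; sellers receive Ps = 1081/9 − 17 = 928/9.
New quantity: Q = 232.5 − 1(1081/9) = 2023/18.
Revenue = 17 × 2023/18 = 34391/18.

Tax revenue = 34391/18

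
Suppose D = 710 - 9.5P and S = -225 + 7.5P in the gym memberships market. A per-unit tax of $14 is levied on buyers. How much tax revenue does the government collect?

Pre-tax equilibrium: P* = 55, Q* = 187.5.
Tax on buyers shifts demand to D = 710 − 9.5(P + 14) = 577 - 9.5P.
577 - 9.5P = -225 + 7.5P gives seller price Ps = 802/17; buyers pay Pb = 802/17 + 14 = 1040/17.
New quantity: Q = 710 − 9.5(1040/17) = 2190/17.
Revenue = 14 × 2190/17 = 30660/17.

Tax revenue = 30660/17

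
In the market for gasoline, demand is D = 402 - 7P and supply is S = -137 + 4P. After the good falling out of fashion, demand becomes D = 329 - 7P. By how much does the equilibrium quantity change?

ΔQ = -292/11

Original equilibrium: P* = 49, Q* = 59.
New equilibrium: 329 - 7P = -137 + 4P, so 466 = 11P and P' = 466/11; Q' = 329 − 7(466/11) = 357/11.
Change in quantity: 357/11 − 59 = -292/11.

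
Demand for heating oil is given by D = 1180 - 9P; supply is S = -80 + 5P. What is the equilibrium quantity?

Q* = 370

Set D = S: 1180 - 9P = -80 + 5P.
1260 = 14P, so P* = 90.
Q* = 1180 − 9(90) = 370.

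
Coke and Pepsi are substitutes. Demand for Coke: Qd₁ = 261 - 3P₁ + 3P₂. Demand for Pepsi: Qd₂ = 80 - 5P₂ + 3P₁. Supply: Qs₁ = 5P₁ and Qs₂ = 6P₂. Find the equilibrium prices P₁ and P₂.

Market 1: 261 - 3P₁ + 3P₂ = 5P₁ → 8P₁ - 3P₂ = 261.
Market 2: 11P₂ - 3P₁ = 80.
Eliminating P₂: 11×(1) + 3×(2) gives 79P₁ = 3111, so P₁ = 3111/79.
Back-substitute into (2): P₂ = (80 + 3×3111/79) / 11 = 1423/79.

P₁ = 3111/79, P₂ = 1423/79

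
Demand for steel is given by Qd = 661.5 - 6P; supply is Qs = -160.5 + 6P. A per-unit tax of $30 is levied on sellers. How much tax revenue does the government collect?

Pre-tax equilibrium: P* = 68.5, Q* = 250.5.
Tax on sellers shifts supply to Qs = -160.5 + 6(P − 30) = -340.5 + 6P.
661.5 - 6P = -340.5 + 6P gives buyer price Pb = 83.5; sellers receive Ps = 83.5 − 30 = 53.5.
New quantity: Q = 661.5 − 6(83.5) = 160.5.
Revenue = 30 × 160.5 = 4815.

Tax revenue = 4815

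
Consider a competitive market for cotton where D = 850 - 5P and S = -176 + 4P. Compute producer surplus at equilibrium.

Equilibrium: 850 - 5P = -176 + 4P gives P* = 114, Q* = 280.
Supply starts at P = 44 (where S = 0).
PS = ½(114 − 44)(280) = 9800.

Producer surplus = 9800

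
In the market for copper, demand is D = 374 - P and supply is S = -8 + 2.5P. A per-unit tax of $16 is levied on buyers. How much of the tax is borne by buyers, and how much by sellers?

Pre-tax equilibrium: P* = 764/7, Q* = 1854/7.
Tax on buyers shifts demand to D = 374 − 1(P + 16) = 358 - P.
358 - P = -8 + 2.5P gives seller price Ps = 732/7; buyers pay Pb = 732/7 + 16 = 844/7.
New quantity: Q = 374 − 1(844/7) = 1774/7.
Buyer burden = 844/7 − 764/7 = 80/7; seller burden = 764/7 − 732/7 = 32/7.

Buyers bear 80/7, sellers bear 32/7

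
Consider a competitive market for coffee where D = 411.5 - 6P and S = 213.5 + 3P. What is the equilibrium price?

Set D = S: 411.5 - 6P = 213.5 + 3P.
198 = 9P, so P* = 22.
Q* = 411.5 − 6(22) = 279.5.

P* = 22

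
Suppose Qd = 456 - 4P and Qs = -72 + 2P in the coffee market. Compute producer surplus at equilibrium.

Producer surplus = 2704

Equilibrium: 456 - 4P = -72 + 2P gives P* = 88, Q* = 104.
Supply starts at P = 36 (where Qs = 0).
PS = ½(88 − 36)(104) = 2704.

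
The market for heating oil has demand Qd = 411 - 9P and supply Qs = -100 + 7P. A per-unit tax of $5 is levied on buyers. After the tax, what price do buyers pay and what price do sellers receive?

Buyers pay $34.125, sellers receive $29.125

Pre-tax equilibrium: P* = 31.9375, Q* = 123.5625.
Tax on buyers shifts demand to Qd = 411 − 9(P + 5) = 366 - 9P.
366 - 9P = -100 + 7P gives seller price Ps = 29.125; buyers pay Pb = 29.125 + 5 = 34.125.
New quantity: Q = 411 − 9(34.125) = 103.875.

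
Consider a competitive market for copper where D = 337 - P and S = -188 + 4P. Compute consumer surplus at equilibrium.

Equilibrium: 337 - P = -188 + 4P gives P* = 105, Q* = 232.
Demand choke price (D = 0): P = 337.
CS = ½(337 − 105)(232) = 26912.

Consumer surplus = 26912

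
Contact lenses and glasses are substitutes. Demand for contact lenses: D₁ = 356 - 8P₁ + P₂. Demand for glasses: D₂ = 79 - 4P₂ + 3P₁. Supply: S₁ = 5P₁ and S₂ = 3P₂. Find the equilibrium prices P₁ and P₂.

Market 1: 356 - 8P₁ + P₂ = 5P₁ → 13P₁ - P₂ = 356.
Market 2: 7P₂ - 3P₁ = 79.
Eliminating P₂: 7×(1) + 1×(2) gives 88P₁ = 2571, so P₁ = 2571/88.
Back-substitute into (2): P₂ = (79 + 3×2571/88) / 7 = 2095/88.

P₁ = 2571/88, P₂ = 2095/88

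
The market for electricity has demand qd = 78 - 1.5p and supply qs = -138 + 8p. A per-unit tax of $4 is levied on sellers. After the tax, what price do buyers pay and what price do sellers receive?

Pre-tax equilibrium: p* = 432/19, q* = 834/19.
Tax on sellers shifts supply to qs = -138 + 8(p − 4) = -170 + 8p.
78 - 1.5p = -170 + 8p gives buyer price pb = 496/19; sellers receive ps = 496/19 − 4 = 420/19.
New quantity: q = 78 − 1.5(496/19) = 738/19.

Buyers pay 496/19, sellers receive 420/19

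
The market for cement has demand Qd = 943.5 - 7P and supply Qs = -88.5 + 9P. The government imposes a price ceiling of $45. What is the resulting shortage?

Shortage = 312

Equilibrium price would be P* = 64.5, so the ceiling at 45 binds.
At P = 45: Qd = 943.5 − 7(45) = 628.5, Qs = -88.5 + 9(45) = 316.5.
Shortage = 628.5 − 316.5 = 312.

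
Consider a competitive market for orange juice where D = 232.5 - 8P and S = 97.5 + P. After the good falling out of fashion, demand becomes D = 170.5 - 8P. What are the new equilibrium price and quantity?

Original equilibrium: P* = 15, Q* = 112.5.
New equilibrium: 170.5 - 8P = 97.5 + P, so 73 = 9P and P' = 73/9; Q' = 170.5 − 8(73/9) = 1901/18.

P' = 73/9, Q' = 1901/18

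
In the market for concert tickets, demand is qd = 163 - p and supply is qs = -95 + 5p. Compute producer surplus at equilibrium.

Equilibrium: 163 - p = -95 + 5p gives p* = 43, q* = 120.
Supply starts at p = 19 (where qs = 0).
PS = ½(43 − 19)(120) = 1440.

Producer surplus = 1440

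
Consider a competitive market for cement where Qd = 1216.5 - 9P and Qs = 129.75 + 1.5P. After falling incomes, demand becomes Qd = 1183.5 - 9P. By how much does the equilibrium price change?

Original equilibrium: P* = 103.5, Q* = 285.
New equilibrium: 1183.5 - 9P = 129.75 + 1.5P, so 1053.75 = 10.5P and P' = 1405/14; Q' = 1183.5 − 9(1405/14) = 1962/7.
Change in price: 1405/14 − 103.5 = -22/7.

ΔP = -22/7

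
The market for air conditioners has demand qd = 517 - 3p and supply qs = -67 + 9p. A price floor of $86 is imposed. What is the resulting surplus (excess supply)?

Equilibrium price would be p* = 146/3, so the floor at 86 binds.
At p = 86: qd = 259, qs = 707.
Surplus = 707 − 259 = 448.

Surplus = 448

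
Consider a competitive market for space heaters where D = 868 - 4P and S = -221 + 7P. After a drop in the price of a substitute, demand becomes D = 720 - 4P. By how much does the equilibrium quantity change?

ΔQ = -1036/11

Original equilibrium: P* = 99, Q* = 472.
New equilibrium: 720 - 4P = -221 + 7P, so 941 = 11P and P' = 941/11; Q' = 720 − 4(941/11) = 4156/11.
Change in quantity: 4156/11 − 472 = -1036/11.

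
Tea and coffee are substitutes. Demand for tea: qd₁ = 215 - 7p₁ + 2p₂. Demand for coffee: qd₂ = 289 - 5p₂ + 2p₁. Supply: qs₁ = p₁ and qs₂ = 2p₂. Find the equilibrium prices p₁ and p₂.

Market 1: 215 - 7p₁ + 2p₂ = p₁ → 8p₁ - 2p₂ = 215.
Market 2: 7p₂ - 2p₁ = 289.
Eliminating p₂: 7×(1) + 2×(2) gives 52p₁ = 2083, so p₁ = 2083/52.
Back-substitute into (2): p₂ = (289 + 2×2083/52) / 7 = 1371/26.

p₁ = 2083/52, p₂ = 1371/26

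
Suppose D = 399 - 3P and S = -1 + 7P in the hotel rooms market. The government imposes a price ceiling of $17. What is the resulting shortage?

Shortage = 230

Equilibrium price would be P* = 40, so the ceiling at 17 binds.
At P = 17: D = 399 − 3(17) = 348, S = -1 + 7(17) = 118.
Shortage = 348 − 118 = 230.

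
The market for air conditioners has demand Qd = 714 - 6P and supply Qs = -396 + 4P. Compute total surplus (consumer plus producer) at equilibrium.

Total surplus = 480

Equilibrium: 714 - 6P = -396 + 4P gives P* = 111, Q* = 48.
Demand choke price: P = 119; supply starts at P = 99.
CS = ½(119 − 111)(48) = 192; PS = ½(111 − 99)(48) = 288.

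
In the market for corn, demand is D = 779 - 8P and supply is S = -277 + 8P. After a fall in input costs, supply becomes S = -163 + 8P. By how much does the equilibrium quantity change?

ΔQ = 57

Original equilibrium: P* = 66, Q* = 251.
New equilibrium: 779 - 8P = -163 + 8P, so 942 = 16P and P' = 58.875; Q' = 779 − 8(58.875) = 308.
Change in quantity: 308 − 251 = 57.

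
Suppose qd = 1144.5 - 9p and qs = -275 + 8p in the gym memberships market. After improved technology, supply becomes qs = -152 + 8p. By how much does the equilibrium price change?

Δp = -123/17

Original equilibrium: p* = 83.5, q* = 393.
New equilibrium: 1144.5 - 9p = -152 + 8p, so 1296.5 = 17p and p' = 2593/34; q' = 1144.5 − 9(2593/34) = 7788/17.
Change in price: 2593/34 − 83.5 = -123/17.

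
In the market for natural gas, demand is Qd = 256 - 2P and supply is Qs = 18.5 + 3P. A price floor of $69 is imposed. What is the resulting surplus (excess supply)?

Equilibrium price would be P* = 47.5, so the floor at 69 binds.
At P = 69: Qd = 118, Qs = 225.5.
Surplus = 225.5 − 118 = 107.5.

Surplus = 107.5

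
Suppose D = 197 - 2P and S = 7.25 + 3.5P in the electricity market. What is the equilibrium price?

Set D = S: 197 - 2P = 7.25 + 3.5P.
189.75 = 5.5P, so P* = 34.5.
Q* = 197 − 2(34.5) = 128.

P* = 34.5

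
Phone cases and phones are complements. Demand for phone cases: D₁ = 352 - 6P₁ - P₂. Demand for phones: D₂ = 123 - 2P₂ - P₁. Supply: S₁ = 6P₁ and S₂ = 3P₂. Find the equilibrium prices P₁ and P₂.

Market 1: 352 - 6P₁ - P₂ = 6P₁ → 12P₁ + P₂ = 352.
Market 2: 5P₂ + P₁ = 123.
Eliminating P₂: 5×(1) − 1×(2) gives 59P₁ = 1637, so P₁ = 1637/59.
Back-substitute into (2): P₂ = (123 − 1×1637/59) / 5 = 1124/59.

P₁ = 1637/59, P₂ = 1124/59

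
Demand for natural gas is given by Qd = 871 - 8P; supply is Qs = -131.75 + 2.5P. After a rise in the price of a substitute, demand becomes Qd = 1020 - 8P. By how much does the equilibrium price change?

ΔP = 298/21

Original equilibrium: P* = 95.5, Q* = 107.
New equilibrium: 1020 - 8P = -131.75 + 2.5P, so 1151.75 = 10.5P and P' = 4607/42; Q' = 1020 − 8(4607/42) = 2992/21.
Change in price: 4607/42 − 95.5 = 298/21.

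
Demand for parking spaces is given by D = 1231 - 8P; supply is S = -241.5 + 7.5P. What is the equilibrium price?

Set D = S: 1231 - 8P = -241.5 + 7.5P.
1472.5 = 15.5P, so P* = 95.
Q* = 1231 − 8(95) = 471.

P* = 95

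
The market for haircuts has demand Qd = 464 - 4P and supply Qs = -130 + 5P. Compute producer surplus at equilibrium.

Equilibrium: 464 - 4P = -130 + 5P gives P* = 66, Q* = 200.
Supply starts at P = 26 (where Qs = 0).
PS = ½(66 − 26)(200) = 4000.

Producer surplus = 4000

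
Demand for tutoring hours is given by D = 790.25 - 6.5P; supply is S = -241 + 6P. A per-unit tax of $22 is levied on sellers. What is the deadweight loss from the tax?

Pre-tax equilibrium: P* = 82.5, Q* = 254.
Tax on sellers shifts supply to S = -241 + 6(P − 22) = -373 + 6P.
790.25 - 6.5P = -373 + 6P gives buyer price Pb = 93.06; sellers receive Ps = 93.06 − 22 = 71.06.
New quantity: Q = 790.25 − 6.5(93.06) = 185.36.
DWL = ½ × 22 × (254 − 185.36) = 755.04.

Deadweight loss = 755.04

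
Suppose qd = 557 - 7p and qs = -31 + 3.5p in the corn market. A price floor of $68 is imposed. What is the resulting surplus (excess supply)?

Equilibrium price would be p* = 56, so the floor at 68 binds.
At p = 68: qd = 81, qs = 207.
Surplus = 207 − 81 = 126.

Surplus = 126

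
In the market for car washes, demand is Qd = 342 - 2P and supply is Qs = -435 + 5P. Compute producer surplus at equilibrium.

Equilibrium: 342 - 2P = -435 + 5P gives P* = 111, Q* = 120.
Supply starts at P = 87 (where Qs = 0).
PS = ½(111 − 87)(120) = 1440.

Producer surplus = 1440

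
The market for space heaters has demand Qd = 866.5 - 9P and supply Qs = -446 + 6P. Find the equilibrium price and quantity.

Set Qd = Qs: 866.5 - 9P = -446 + 6P.
1312.5 = 15P, so P* = 87.5.
Q* = 866.5 − 9(87.5) = 79.

P* = 87.5, Q* = 79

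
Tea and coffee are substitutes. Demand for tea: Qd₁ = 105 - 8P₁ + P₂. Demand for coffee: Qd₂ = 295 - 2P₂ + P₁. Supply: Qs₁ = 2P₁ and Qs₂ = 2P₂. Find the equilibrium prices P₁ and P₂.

Market 1: 105 - 8P₁ + P₂ = 2P₁ → 10P₁ - P₂ = 105.
Market 2: 4P₂ - P₁ = 295.
Eliminating P₂: 4×(1) + 1×(2) gives 39P₁ = 715, so P₁ = 55/3.
Back-substitute into (2): P₂ = (295 + 1×55/3) / 4 = 235/3.

P₁ = 55/3, P₂ = 235/3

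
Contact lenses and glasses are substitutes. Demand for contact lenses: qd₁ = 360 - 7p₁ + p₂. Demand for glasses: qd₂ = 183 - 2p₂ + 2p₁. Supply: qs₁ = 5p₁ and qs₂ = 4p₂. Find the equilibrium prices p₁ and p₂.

Market 1: 360 - 7p₁ + p₂ = 5p₁ → 12p₁ - p₂ = 360.
Market 2: 6p₂ - 2p₁ = 183.
Eliminating p₂: 6×(1) + 1×(2) gives 70p₁ = 2343, so p₁ = 2343/70.
Back-substitute into (2): p₂ = (183 + 2×2343/70) / 6 = 1458/35.

p₁ = 2343/70, p₂ = 1458/35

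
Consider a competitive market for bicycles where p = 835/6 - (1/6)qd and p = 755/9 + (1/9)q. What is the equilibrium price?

p* = 106

Set the two price expressions equal: 835/6 - (1/6)q = 755/9 + (1/9)q.
995/18 = (5/18)q, so q* = 199.
p* = 835/6 − (1/6)(199) = 106.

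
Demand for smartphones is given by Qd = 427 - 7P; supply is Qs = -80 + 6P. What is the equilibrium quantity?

Set Qd = Qs: 427 - 7P = -80 + 6P.
507 = 13P, so P* = 39.
Q* = 427 − 7(39) = 154.

Q* = 154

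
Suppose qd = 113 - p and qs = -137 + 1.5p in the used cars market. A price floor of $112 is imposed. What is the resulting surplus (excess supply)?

Surplus = 30

Equilibrium price would be p* = 100, so the floor at 112 binds.
At p = 112: qd = 1, qs = 31.
Surplus = 31 − 1 = 30.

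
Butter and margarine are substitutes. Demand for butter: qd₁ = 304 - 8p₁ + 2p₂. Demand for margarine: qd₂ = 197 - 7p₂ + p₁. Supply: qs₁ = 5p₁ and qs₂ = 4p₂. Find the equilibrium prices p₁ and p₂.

Market 1: 304 - 8p₁ + 2p₂ = 5p₁ → 13p₁ - 2p₂ = 304.
Market 2: 11p₂ - p₁ = 197.
Eliminating p₂: 11×(1) + 2×(2) gives 141p₁ = 3738, so p₁ = 1246/47.
Back-substitute into (2): p₂ = (197 + 1×1246/47) / 11 = 955/47.

p₁ = 1246/47, p₂ = 955/47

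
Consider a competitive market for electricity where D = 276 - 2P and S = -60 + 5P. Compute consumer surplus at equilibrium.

Consumer surplus = 8100

Equilibrium: 276 - 2P = -60 + 5P gives P* = 48, Q* = 180.
Demand choke price (D = 0): P = 138.
CS = ½(138 − 48)(180) = 8100.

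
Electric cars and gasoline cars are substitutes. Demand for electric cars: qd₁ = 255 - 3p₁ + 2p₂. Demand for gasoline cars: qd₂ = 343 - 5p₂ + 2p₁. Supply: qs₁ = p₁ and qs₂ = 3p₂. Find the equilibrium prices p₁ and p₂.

p₁ = 1363/14, p₂ = 941/14

Market 1: 255 - 3p₁ + 2p₂ = p₁ → 4p₁ - 2p₂ = 255.
Market 2: 8p₂ - 2p₁ = 343.
Eliminating p₂: 8×(1) + 2×(2) gives 28p₁ = 2726, so p₁ = 1363/14.
Back-substitute into (2): p₂ = (343 + 2×1363/14) / 8 = 941/14.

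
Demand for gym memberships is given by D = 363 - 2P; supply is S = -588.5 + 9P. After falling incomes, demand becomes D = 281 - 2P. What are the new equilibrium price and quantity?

P' = 1739/22, Q' = 1352/11

Original equilibrium: P* = 86.5, Q* = 190.
New equilibrium: 281 - 2P = -588.5 + 9P, so 869.5 = 11P and P' = 1739/22; Q' = 281 − 2(1739/22) = 1352/11.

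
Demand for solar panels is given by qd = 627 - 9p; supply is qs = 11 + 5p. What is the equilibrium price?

p* = 44

Set qd = qs: 627 - 9p = 11 + 5p.
616 = 14p, so p* = 44.
q* = 627 − 9(44) = 231.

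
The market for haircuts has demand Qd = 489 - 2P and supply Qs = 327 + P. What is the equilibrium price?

Set Qd = Qs: 489 - 2P = 327 + P.
162 = 3P, so P* = 54.
Q* = 489 − 2(54) = 381.

P* = 54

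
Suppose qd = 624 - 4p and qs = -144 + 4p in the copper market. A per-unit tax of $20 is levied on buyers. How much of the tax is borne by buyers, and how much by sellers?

Buyers bear $10, sellers bear $10

Pre-tax equilibrium: p* = 96, q* = 240.
Tax on buyers shifts demand to qd = 624 − 4(p + 20) = 544 - 4p.
544 - 4p = -144 + 4p gives seller price ps = 86; buyers pay pb = 86 + 20 = 106.
New quantity: q = 624 − 4(106) = 200.
Buyer burden = 106 − 96 = 10; seller burden = 96 − 86 = 10.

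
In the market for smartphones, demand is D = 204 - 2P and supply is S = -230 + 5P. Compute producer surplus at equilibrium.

Equilibrium: 204 - 2P = -230 + 5P gives P* = 62, Q* = 80.
Supply starts at P = 46 (where S = 0).
PS = ½(62 − 46)(80) = 640.

Producer surplus = 640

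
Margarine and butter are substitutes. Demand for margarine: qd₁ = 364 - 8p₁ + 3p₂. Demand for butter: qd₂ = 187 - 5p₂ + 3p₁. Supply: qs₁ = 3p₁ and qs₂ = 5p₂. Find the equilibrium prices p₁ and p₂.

Market 1: 364 - 8p₁ + 3p₂ = 3p₁ → 11p₁ - 3p₂ = 364.
Market 2: 10p₂ - 3p₁ = 187.
Eliminating p₂: 10×(1) + 3×(2) gives 101p₁ = 4201, so p₁ = 4201/101.
Back-substitute into (2): p₂ = (187 + 3×4201/101) / 10 = 3149/101.

p₁ = 4201/101, p₂ = 3149/101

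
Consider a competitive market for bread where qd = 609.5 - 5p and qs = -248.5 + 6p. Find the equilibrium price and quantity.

p* = 78, q* = 219.5

Set qd = qs: 609.5 - 5p = -248.5 + 6p.
858 = 11p, so p* = 78.
q* = 609.5 − 5(78) = 219.5.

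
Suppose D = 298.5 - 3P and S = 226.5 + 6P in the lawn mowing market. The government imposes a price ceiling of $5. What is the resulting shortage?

Equilibrium price would be P* = 8, so the ceiling at 5 binds.
At P = 5: D = 298.5 − 3(5) = 283.5, S = 226.5 + 6(5) = 256.5.
Shortage = 283.5 − 256.5 = 27.

Shortage = 27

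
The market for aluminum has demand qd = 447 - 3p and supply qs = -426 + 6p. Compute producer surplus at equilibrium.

Producer surplus = 2028

Equilibrium: 447 - 3p = -426 + 6p gives p* = 97, q* = 156.
Supply starts at p = 71 (where qs = 0).
PS = ½(97 − 71)(156) = 2028.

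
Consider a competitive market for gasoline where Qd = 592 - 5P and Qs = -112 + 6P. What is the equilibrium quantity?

Set Qd = Qs: 592 - 5P = -112 + 6P.
704 = 11P, so P* = 64.
Q* = 592 − 5(64) = 272.

Q* = 272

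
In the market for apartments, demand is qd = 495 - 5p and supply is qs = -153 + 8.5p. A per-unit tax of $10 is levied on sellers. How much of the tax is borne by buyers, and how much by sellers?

Buyers bear 170/27, sellers bear 100/27

Pre-tax equilibrium: p* = 48, q* = 255.
Tax on sellers shifts supply to qs = -153 + 8.5(p − 10) = -238 + 8.5p.
495 - 5p = -238 + 8.5p gives buyer price pb = 1466/27; sellers receive ps = 1466/27 − 10 = 1196/27.
New quantity: q = 495 − 5(1466/27) = 6035/27.
Buyer burden = 1466/27 − 48 = 170/27; seller burden = 48 − 1196/27 = 100/27.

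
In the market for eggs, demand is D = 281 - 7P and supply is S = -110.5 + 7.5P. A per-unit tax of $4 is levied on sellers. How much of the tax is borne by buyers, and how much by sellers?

Pre-tax equilibrium: P* = 27, Q* = 92.
Tax on sellers shifts supply to S = -110.5 + 7.5(P − 4) = -140.5 + 7.5P.
281 - 7P = -140.5 + 7.5P gives buyer price Pb = 843/29; sellers receive Ps = 843/29 − 4 = 727/29.
New quantity: Q = 281 − 7(843/29) = 2248/29.
Buyer burden = 843/29 − 27 = 60/29; seller burden = 27 − 727/29 = 56/29.

Buyers bear 60/29, sellers bear 56/29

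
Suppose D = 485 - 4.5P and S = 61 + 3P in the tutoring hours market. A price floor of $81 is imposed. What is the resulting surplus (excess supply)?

Equilibrium price would be P* = 848/15, so the floor at 81 binds.
At P = 81: D = 120.5, S = 304.
Surplus = 304 − 120.5 = 183.5.

Surplus = 183.5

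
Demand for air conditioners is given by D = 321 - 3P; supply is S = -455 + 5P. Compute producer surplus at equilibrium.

Producer surplus = 90

Equilibrium: 321 - 3P = -455 + 5P gives P* = 97, Q* = 30.
Supply starts at P = 91 (where S = 0).
PS = ½(97 − 91)(30) = 90.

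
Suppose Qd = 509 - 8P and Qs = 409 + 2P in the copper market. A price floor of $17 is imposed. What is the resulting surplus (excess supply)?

Equilibrium price would be P* = 10, so the floor at 17 binds.
At P = 17: Qd = 373, Qs = 443.
Surplus = 443 − 373 = 70.

Surplus = 70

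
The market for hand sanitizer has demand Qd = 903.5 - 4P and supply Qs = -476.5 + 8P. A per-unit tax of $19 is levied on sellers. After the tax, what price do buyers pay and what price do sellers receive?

Buyers pay 383/3, sellers receive 326/3

Pre-tax equilibrium: P* = 115, Q* = 443.5.
Tax on sellers shifts supply to Qs = -476.5 + 8(P − 19) = -628.5 + 8P.
903.5 - 4P = -628.5 + 8P gives buyer price Pb = 383/3; sellers receive Ps = 383/3 − 19 = 326/3.
New quantity: Q = 903.5 − 4(383/3) = 2357/6.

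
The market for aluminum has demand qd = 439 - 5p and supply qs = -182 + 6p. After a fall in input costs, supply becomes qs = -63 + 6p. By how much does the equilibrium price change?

Original equilibrium: p* = 621/11, q* = 1724/11.
New equilibrium: 439 - 5p = -63 + 6p, so 502 = 11p and p' = 502/11; q' = 439 − 5(502/11) = 2319/11.
Change in price: 502/11 − 621/11 = -119/11.

Δp = -119/11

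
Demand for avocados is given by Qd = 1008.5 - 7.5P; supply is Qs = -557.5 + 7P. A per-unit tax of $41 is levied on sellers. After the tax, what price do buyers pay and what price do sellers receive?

Pre-tax equilibrium: P* = 108, Q* = 198.5.
Tax on sellers shifts supply to Qs = -557.5 + 7(P − 41) = -844.5 + 7P.
1008.5 - 7.5P = -844.5 + 7P gives buyer price Pb = 3706/29; sellers receive Ps = 3706/29 − 41 = 2517/29.
New quantity: Q = 1008.5 − 7.5(3706/29) = 2903/58.

Buyers pay 3706/29, sellers receive 2517/29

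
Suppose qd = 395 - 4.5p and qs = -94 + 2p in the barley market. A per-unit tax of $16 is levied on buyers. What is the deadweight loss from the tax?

Pre-tax equilibrium: p* = 978/13, q* = 734/13.
Tax on buyers shifts demand to qd = 395 − 4.5(p + 16) = 323 - 4.5p.
323 - 4.5p = -94 + 2p gives seller price ps = 834/13; buyers pay pb = 834/13 + 16 = 1042/13.
New quantity: q = 395 − 4.5(1042/13) = 446/13.
DWL = ½ × 16 × (734/13 − 446/13) = 2304/13.

Deadweight loss = 2304/13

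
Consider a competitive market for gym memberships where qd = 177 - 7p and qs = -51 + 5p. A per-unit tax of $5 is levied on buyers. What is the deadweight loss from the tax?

Deadweight loss = 875/24

Pre-tax equilibrium: p* = 19, q* = 44.
Tax on buyers shifts demand to qd = 177 − 7(p + 5) = 142 - 7p.
142 - 7p = -51 + 5p gives seller price ps = 193/12; buyers pay pb = 193/12 + 5 = 253/12.
New quantity: q = 177 − 7(253/12) = 353/12.
DWL = ½ × 5 × (44 − 353/12) = 875/24.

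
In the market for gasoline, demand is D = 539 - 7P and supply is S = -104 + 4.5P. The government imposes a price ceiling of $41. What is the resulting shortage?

Equilibrium price would be P* = 1286/23, so the ceiling at 41 binds.
At P = 41: D = 539 − 7(41) = 252, S = -104 + 4.5(41) = 80.5.
Shortage = 252 − 80.5 = 171.5.

Shortage = 171.5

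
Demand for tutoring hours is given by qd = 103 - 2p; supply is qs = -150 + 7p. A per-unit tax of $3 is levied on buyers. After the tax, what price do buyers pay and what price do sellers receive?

Pre-tax equilibrium: p* = 253/9, q* = 421/9.
Tax on buyers shifts demand to qd = 103 − 2(p + 3) = 97 - 2p.
97 - 2p = -150 + 7p gives seller price ps = 247/9; buyers pay pb = 247/9 + 3 = 274/9.
New quantity: q = 103 − 2(274/9) = 379/9.

Buyers pay 274/9, sellers receive 247/9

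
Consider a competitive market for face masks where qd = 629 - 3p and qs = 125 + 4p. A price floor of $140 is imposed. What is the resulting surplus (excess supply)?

Surplus = 476

Equilibrium price would be p* = 72, so the floor at 140 binds.
At p = 140: qd = 209, qs = 685.
Surplus = 685 − 209 = 476.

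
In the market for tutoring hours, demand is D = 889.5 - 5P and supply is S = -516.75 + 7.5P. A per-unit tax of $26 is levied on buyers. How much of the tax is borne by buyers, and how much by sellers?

Pre-tax equilibrium: P* = 112.5, Q* = 327.
Tax on buyers shifts demand to D = 889.5 − 5(P + 26) = 759.5 - 5P.
759.5 - 5P = -516.75 + 7.5P gives seller price Ps = 102.1; buyers pay Pb = 102.1 + 26 = 128.1.
New quantity: Q = 889.5 − 5(128.1) = 249.
Buyer burden = 128.1 − 112.5 = 15.6; seller burden = 112.5 − 102.1 = 10.4.

Buyers bear $15.6, sellers bear $10.4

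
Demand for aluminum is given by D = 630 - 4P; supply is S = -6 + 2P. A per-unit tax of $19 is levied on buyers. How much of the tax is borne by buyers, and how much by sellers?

Buyers bear 19/3, sellers bear 38/3

Pre-tax equilibrium: P* = 106, Q* = 206.
Tax on buyers shifts demand to D = 630 − 4(P + 19) = 554 - 4P.
554 - 4P = -6 + 2P gives seller price Ps = 280/3; buyers pay Pb = 280/3 + 19 = 337/3.
New quantity: Q = 630 − 4(337/3) = 542/3.
Buyer burden = 337/3 − 106 = 19/3; seller burden = 106 − 280/3 = 38/3.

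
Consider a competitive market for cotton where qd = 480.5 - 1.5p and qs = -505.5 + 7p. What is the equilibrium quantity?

Set qd = qs: 480.5 - 1.5p = -505.5 + 7p.
986 = 8.5p, so p* = 116.
q* = 480.5 − 1.5(116) = 306.5.

q* = 306.5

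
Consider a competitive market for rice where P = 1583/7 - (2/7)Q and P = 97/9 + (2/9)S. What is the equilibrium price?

P* = 105

Set the two price expressions equal: 1583/7 - (2/7)Q = 97/9 + (2/9)Q.
13568/63 = (32/63)Q, so Q* = 424.
P* = 1583/7 − (2/7)(424) = 105.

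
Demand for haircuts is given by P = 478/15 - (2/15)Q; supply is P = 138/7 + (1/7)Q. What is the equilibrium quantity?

Q* = 44

Set the two price expressions equal: 478/15 - (2/15)Q = 138/7 + (1/7)Q.
1276/105 = (29/105)Q, so Q* = 44.
P* = 478/15 − (2/15)(44) = 26.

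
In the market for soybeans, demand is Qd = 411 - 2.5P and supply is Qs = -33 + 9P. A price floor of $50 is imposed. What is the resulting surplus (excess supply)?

Equilibrium price would be P* = 888/23, so the floor at 50 binds.
At P = 50: Qd = 286, Qs = 417.
Surplus = 417 − 286 = 131.

Surplus = 131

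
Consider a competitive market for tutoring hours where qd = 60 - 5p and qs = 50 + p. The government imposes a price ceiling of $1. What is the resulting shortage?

Shortage = 4

Equilibrium price would be p* = 5/3, so the ceiling at 1 binds.
At p = 1: qd = 60 − 5(1) = 55, qs = 50 + 1(1) = 51.
Shortage = 55 − 51 = 4.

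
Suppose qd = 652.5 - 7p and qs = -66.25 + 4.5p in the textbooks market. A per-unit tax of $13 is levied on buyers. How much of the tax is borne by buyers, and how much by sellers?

Pre-tax equilibrium: p* = 62.5, q* = 215.
Tax on buyers shifts demand to qd = 652.5 − 7(p + 13) = 561.5 - 7p.
561.5 - 7p = -66.25 + 4.5p gives seller price ps = 2511/46; buyers pay pb = 2511/46 + 13 = 3109/46.
New quantity: q = 652.5 − 7(3109/46) = 4126/23.
Buyer burden = 3109/46 − 62.5 = 117/23; seller burden = 62.5 − 2511/46 = 182/23.

Buyers bear 117/23, sellers bear 182/23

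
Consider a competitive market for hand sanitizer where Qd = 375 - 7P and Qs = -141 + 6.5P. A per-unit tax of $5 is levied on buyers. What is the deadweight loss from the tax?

Deadweight loss = 2275/54

Pre-tax equilibrium: P* = 344/9, Q* = 967/9.
Tax on buyers shifts demand to Qd = 375 − 7(P + 5) = 340 - 7P.
340 - 7P = -141 + 6.5P gives seller price Ps = 962/27; buyers pay Pb = 962/27 + 5 = 1097/27.
New quantity: Q = 375 − 7(1097/27) = 2446/27.
DWL = ½ × 5 × (967/9 − 2446/27) = 2275/54.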